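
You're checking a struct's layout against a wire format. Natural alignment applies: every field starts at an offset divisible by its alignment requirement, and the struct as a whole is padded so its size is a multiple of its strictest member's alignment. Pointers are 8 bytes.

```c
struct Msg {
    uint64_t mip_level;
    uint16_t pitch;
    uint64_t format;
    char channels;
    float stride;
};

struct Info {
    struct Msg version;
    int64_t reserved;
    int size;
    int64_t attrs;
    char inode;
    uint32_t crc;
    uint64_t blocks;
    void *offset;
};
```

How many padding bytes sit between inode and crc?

3

Msg: mip_level at 0 (size 8, align 8) → ends 8; pitch at 8 (size 2, align 2) → ends 10; pad 6 to align 8 for format; format at 16 (size 8, align 8) → ends 24; channels at 24 (size 1, align 1) → ends 25; pad 3 to align 4 for stride; stride at 28 (size 4, align 4) → ends 32; total 32 bytes, alignment 8
version at 0 (size 32, align 8) → ends 32
reserved at 32 (size 8, align 8) → ends 40
size at 40 (size 4, align 4) → ends 44
pad 4 to align 8 for attrs
attrs at 48 (size 8, align 8) → ends 56
inode at 56 (size 1, align 1) → ends 57
pad 3 to align 4 for crc
crc at 60 (size 4, align 4) → ends 64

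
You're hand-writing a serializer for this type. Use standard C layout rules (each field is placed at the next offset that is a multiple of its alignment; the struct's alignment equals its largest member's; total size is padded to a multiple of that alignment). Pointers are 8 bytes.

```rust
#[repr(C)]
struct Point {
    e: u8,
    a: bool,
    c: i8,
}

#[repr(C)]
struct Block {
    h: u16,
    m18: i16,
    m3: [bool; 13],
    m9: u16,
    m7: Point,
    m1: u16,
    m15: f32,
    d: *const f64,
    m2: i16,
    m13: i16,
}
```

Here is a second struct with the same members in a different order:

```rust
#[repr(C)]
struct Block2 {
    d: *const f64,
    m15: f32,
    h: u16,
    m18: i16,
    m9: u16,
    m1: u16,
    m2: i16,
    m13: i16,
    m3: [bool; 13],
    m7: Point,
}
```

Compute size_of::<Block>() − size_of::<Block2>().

Point: 0..1  e  (1B, 1-aligned); 1..2  a  (1B, 1-aligned); 2..3  c  (1B, 1-aligned); sizeof = 3, alignof = 1
0..2  h  (2B, 2-aligned)
2..4  m18  (2B, 2-aligned)
4..17  m3  (13B, 1-aligned)
17..18  -- padding (1B)
18..20  m9  (2B, 2-aligned)
20..23  m7  (3B, 1-aligned)
23..24  -- padding (1B)
24..26  m1  (2B, 2-aligned)
26..28  -- padding (2B)
28..32  m15  (4B, 4-aligned)
32..40  d  (8B, 8-aligned)
40..42  m2  (2B, 2-aligned)
42..44  m13  (2B, 2-aligned)
44..48  -- tail padding (4B)
sizeof = 48, alignof = 8
— Block2 —
0..8  d  (8B, 8-aligned)
8..12  m15  (4B, 4-aligned)
12..14  h  (2B, 2-aligned)
14..16  m18  (2B, 2-aligned)
16..18  m9  (2B, 2-aligned)
18..20  m1  (2B, 2-aligned)
20..22  m2  (2B, 2-aligned)
22..24  m13  (2B, 2-aligned)
24..37  m3  (13B, 1-aligned)
37..40  m7  (3B, 1-aligned)
sizeof = 40, alignof = 8
48 − 40 = 8

8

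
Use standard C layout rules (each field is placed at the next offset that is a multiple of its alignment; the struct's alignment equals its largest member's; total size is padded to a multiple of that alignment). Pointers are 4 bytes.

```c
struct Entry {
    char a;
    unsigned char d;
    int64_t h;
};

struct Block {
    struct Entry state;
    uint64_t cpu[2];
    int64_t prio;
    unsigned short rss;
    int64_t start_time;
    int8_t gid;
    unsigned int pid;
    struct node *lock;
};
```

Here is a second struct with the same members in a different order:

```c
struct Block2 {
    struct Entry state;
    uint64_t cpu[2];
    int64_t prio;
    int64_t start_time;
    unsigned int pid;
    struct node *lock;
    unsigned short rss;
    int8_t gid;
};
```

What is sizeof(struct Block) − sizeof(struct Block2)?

Entry: @0: a [1B, align 1] → 1; @1: d [1B, align 1] → 2; +6 pad (align 8); @8: h [8B, align 8] → 16; size 16, align 8
@0: state [16B, align 8] → 16
@16: cpu [16B, align 8] → 32
@32: prio [8B, align 8] → 40
@40: rss [2B, align 2] → 42
+6 pad (align 8)
@48: start_time [8B, align 8] → 56
@56: gid [1B, align 1] → 57
+3 pad (align 4)
@60: pid [4B, align 4] → 64
@64: lock [4B, align 4] → 68
+4 tail pad (align 8)
size 72, align 8
— Block2 —
@0: state [16B, align 8] → 16
@16: cpu [16B, align 8] → 32
@32: prio [8B, align 8] → 40
@40: start_time [8B, align 8] → 48
@48: pid [4B, align 4] → 52
@52: lock [4B, align 4] → 56
@56: rss [2B, align 2] → 58
@58: gid [1B, align 1] → 59
+5 tail pad (align 8)
size 64, align 8
72 − 64 = 8

8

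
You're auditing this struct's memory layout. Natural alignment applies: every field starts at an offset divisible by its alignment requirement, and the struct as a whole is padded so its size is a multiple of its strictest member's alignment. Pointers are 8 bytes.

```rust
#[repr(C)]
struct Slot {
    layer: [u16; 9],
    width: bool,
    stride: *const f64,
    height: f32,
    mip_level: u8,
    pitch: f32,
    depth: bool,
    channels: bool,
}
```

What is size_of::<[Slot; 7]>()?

0..18  layer  (18B, 2-aligned)
18..19  width  (1B, 1-aligned)
19..24  -- padding (5B)
24..32  stride  (8B, 8-aligned)
32..36  height  (4B, 4-aligned)
36..37  mip_level  (1B, 1-aligned)
37..40  -- padding (3B)
40..44  pitch  (4B, 4-aligned)
44..45  depth  (1B, 1-aligned)
45..46  channels  (1B, 1-aligned)
46..48  -- tail padding (2B)
sizeof = 48, alignof = 8
array of 7: 7 × 48 = 336

336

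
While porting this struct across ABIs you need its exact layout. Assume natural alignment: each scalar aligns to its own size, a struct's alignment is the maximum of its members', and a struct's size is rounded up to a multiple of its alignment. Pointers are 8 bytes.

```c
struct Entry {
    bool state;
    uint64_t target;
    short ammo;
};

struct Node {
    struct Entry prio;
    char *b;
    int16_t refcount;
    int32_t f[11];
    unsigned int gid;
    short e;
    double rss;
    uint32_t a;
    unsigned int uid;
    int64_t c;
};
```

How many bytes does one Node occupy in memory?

112

Entry: state at 0 (size 1, align 1) → ends 1; pad 7 to align 8 for target; target at 8 (size 8, align 8) → ends 16; ammo at 16 (size 2, align 2) → ends 18; tail pad 6 to reach multiple of 8; total 24 bytes, alignment 8
prio at 0 (size 24, align 8) → ends 24
b at 24 (size 8, align 8) → ends 32
refcount at 32 (size 2, align 2) → ends 34
pad 2 to align 4 for f
f at 36 (size 44, align 4) → ends 80
gid at 80 (size 4, align 4) → ends 84
e at 84 (size 2, align 2) → ends 86
pad 2 to align 8 for rss
rss at 88 (size 8, align 8) → ends 96
a at 96 (size 4, align 4) → ends 100
uid at 100 (size 4, align 4) → ends 104
c at 104 (size 8, align 8) → ends 112
total 112 bytes, alignment 8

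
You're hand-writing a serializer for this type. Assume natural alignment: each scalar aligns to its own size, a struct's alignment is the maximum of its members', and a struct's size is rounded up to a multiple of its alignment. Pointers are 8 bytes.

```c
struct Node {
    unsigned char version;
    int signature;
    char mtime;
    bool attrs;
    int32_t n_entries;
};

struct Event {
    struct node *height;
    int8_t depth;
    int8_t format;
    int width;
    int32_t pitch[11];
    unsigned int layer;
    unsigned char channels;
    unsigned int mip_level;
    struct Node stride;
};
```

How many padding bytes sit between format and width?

Node: 0..1  version  (1B, 1-aligned); 1..4  -- padding (3B); 4..8  signature  (4B, 4-aligned); 8..9  mtime  (1B, 1-aligned); 9..10  attrs  (1B, 1-aligned); 10..12  -- padding (2B); 12..16  n_entries  (4B, 4-aligned); sizeof = 16, alignof = 4
0..8  height  (8B, 8-aligned)
8..9  depth  (1B, 1-aligned)
9..10  format  (1B, 1-aligned)
10..12  -- padding (2B)
12..16  width  (4B, 4-aligned)

2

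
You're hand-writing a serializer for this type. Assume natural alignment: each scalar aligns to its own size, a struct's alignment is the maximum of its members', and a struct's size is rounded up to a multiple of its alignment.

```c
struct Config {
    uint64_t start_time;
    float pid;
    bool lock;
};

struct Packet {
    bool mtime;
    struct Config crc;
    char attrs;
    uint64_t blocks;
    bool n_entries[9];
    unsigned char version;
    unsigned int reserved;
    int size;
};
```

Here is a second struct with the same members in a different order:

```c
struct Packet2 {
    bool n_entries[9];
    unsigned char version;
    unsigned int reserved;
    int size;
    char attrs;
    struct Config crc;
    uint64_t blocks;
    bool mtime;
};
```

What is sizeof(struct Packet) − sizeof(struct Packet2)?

Config: 0..8  start_time  (8B, 8-aligned); 8..12  pid  (4B, 4-aligned); 12..13  lock  (1B, 1-aligned); 13..16  -- tail padding (3B); sizeof = 16, alignof = 8
0..1  mtime  (1B, 1-aligned)
1..8  -- padding (7B)
8..24  crc  (16B, 8-aligned)
24..25  attrs  (1B, 1-aligned)
25..32  -- padding (7B)
32..40  blocks  (8B, 8-aligned)
40..49  n_entries  (9B, 1-aligned)
49..50  version  (1B, 1-aligned)
50..52  -- padding (2B)
52..56  reserved  (4B, 4-aligned)
56..60  size  (4B, 4-aligned)
60..64  -- tail padding (4B)
sizeof = 64, alignof = 8
— Packet2 —
0..9  n_entries  (9B, 1-aligned)
9..10  version  (1B, 1-aligned)
10..12  -- padding (2B)
12..16  reserved  (4B, 4-aligned)
16..20  size  (4B, 4-aligned)
20..21  attrs  (1B, 1-aligned)
21..24  -- padding (3B)
24..40  crc  (16B, 8-aligned)
40..48  blocks  (8B, 8-aligned)
48..49  mtime  (1B, 1-aligned)
49..56  -- tail padding (7B)
sizeof = 56, alignof = 8
64 − 56 = 8

8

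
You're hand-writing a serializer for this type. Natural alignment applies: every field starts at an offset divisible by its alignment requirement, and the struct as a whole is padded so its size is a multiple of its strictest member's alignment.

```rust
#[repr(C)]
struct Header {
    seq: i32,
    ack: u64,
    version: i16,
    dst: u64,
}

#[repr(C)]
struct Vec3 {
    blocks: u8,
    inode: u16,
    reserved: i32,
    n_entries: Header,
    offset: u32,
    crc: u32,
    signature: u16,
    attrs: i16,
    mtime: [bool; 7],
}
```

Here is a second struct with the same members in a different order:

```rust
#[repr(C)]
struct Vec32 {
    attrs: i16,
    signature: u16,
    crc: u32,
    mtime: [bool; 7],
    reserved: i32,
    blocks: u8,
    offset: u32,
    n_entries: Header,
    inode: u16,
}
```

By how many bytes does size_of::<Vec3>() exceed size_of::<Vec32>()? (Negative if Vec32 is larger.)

-8

Header: @0: seq [4B, align 4] → 4; +4 pad (align 8); @8: ack [8B, align 8] → 16; @16: version [2B, align 2] → 18; +6 pad (align 8); @24: dst [8B, align 8] → 32; size 32, align 8
@0: blocks [1B, align 1] → 1
+1 pad (align 2)
@2: inode [2B, align 2] → 4
@4: reserved [4B, align 4] → 8
@8: n_entries [32B, align 8] → 40
@40: offset [4B, align 4] → 44
@44: crc [4B, align 4] → 48
@48: signature [2B, align 2] → 50
@50: attrs [2B, align 2] → 52
@52: mtime [7B, align 1] → 59
+5 tail pad (align 8)
size 64, align 8
— Vec32 —
@0: attrs [2B, align 2] → 2
@2: signature [2B, align 2] → 4
@4: crc [4B, align 4] → 8
@8: mtime [7B, align 1] → 15
+1 pad (align 4)
@16: reserved [4B, align 4] → 20
@20: blocks [1B, align 1] → 21
+3 pad (align 4)
@24: offset [4B, align 4] → 28
+4 pad (align 8)
@32: n_entries [32B, align 8] → 64
@64: inode [2B, align 2] → 66
+6 tail pad (align 8)
size 72, align 8
64 − 72 = -8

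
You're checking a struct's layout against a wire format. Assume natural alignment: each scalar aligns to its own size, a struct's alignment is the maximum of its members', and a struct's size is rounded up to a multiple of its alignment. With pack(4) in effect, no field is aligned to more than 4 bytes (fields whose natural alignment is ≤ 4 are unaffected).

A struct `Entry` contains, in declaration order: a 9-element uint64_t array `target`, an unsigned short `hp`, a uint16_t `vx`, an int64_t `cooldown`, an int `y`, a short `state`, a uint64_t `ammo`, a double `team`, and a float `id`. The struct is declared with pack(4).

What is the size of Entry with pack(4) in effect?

target at 0 (size 72, align 4) → ends 72
hp at 72 (size 2, align 2) → ends 74
vx at 74 (size 2, align 2) → ends 76
cooldown at 76 (size 8, align 4) → ends 84
y at 84 (size 4, align 4) → ends 88
state at 88 (size 2, align 2) → ends 90
pad 2 to align 4 for ammo
ammo at 92 (size 8, align 4) → ends 100
team at 100 (size 8, align 4) → ends 108
id at 108 (size 4, align 4) → ends 112
total 112 bytes, alignment 4

112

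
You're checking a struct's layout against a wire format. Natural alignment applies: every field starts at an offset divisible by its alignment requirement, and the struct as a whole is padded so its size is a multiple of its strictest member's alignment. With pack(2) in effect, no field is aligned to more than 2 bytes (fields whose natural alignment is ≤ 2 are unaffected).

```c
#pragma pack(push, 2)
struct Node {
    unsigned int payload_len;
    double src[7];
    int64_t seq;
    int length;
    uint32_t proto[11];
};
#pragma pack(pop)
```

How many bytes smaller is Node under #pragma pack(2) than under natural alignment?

4

natural layout:
  0..4  payload_len  (4B, 4-aligned)
  4..8  -- padding (4B)
  8..64  src  (56B, 8-aligned)
  64..72  seq  (8B, 8-aligned)
  72..76  length  (4B, 4-aligned)
  76..120  proto  (44B, 4-aligned)
  sizeof = 120, alignof = 8
packed(2) layout:
  0..4  payload_len  (4B, 2-aligned)
  4..60  src  (56B, 2-aligned)
  60..68  seq  (8B, 2-aligned)
  68..72  length  (4B, 2-aligned)
  72..116  proto  (44B, 2-aligned)
  sizeof = 116, alignof = 2
120 − 116 = 4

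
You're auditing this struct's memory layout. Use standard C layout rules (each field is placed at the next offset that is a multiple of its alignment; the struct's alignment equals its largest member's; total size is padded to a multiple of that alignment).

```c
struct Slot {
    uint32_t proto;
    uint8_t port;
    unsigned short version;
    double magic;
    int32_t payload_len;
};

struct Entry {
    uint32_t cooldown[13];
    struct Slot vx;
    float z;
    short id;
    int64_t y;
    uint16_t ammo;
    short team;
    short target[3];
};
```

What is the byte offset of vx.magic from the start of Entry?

Slot: @0: proto [4B, align 4] → 4; @4: port [1B, align 1] → 5; +1 pad (align 2); @6: version [2B, align 2] → 8; @8: magic [8B, align 8] → 16; @16: payload_len [4B, align 4] → 20; +4 tail pad (align 8); size 24, align 8
@0: cooldown [52B, align 4] → 52
+4 pad (align 8)
@56: vx [24B, align 8] → 80
within Slot: magic at 8
56 + 8 = 64

64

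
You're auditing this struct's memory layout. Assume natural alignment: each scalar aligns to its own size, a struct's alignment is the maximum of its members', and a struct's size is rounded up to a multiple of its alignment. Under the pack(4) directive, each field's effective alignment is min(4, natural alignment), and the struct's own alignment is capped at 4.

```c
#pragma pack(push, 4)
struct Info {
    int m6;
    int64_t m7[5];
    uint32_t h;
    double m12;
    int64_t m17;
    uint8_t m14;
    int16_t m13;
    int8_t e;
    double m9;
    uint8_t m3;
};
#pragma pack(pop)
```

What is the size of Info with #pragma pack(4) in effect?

0..4  m6  (4B, 4-aligned)
4..44  m7  (40B, 4-aligned)
44..48  h  (4B, 4-aligned)
48..56  m12  (8B, 4-aligned)
56..64  m17  (8B, 4-aligned)
64..65  m14  (1B, 1-aligned)
65..66  -- padding (1B)
66..68  m13  (2B, 2-aligned)
68..69  e  (1B, 1-aligned)
69..72  -- padding (3B)
72..80  m9  (8B, 4-aligned)
80..81  m3  (1B, 1-aligned)
81..84  -- tail padding (3B)
sizeof = 84, alignof = 4

84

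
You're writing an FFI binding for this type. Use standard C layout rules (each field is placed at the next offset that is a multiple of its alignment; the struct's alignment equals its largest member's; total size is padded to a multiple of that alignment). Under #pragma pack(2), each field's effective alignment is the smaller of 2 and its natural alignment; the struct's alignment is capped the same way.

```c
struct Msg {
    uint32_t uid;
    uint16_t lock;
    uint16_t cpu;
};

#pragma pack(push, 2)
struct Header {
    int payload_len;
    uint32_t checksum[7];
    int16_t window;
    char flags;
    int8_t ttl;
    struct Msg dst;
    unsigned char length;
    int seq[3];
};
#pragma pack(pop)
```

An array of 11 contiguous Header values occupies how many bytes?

638

Msg: @0: uid [4B, align 4] → 4; @4: lock [2B, align 2] → 6; @6: cpu [2B, align 2] → 8; size 8, align 4
@0: payload_len [4B, align 2] → 4
@4: checksum [28B, align 2] → 32
@32: window [2B, align 2] → 34
@34: flags [1B, align 1] → 35
@35: ttl [1B, align 1] → 36
@36: dst [8B, align 2] → 44
@44: length [1B, align 1] → 45
+1 pad (align 2)
@46: seq [12B, align 2] → 58
size 58, align 2
array of 11: 11 × 58 = 638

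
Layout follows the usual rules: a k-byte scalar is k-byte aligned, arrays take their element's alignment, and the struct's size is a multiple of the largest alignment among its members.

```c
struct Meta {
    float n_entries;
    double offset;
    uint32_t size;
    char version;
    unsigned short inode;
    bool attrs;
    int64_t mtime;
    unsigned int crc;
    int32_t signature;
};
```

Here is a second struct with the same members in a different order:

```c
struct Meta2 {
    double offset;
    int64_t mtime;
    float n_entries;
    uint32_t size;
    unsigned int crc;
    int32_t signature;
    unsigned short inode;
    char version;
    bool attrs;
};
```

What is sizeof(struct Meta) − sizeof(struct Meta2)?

8

0..4  n_entries  (4B, 4-aligned)
4..8  -- padding (4B)
8..16  offset  (8B, 8-aligned)
16..20  size  (4B, 4-aligned)
20..21  version  (1B, 1-aligned)
21..22  -- padding (1B)
22..24  inode  (2B, 2-aligned)
24..25  attrs  (1B, 1-aligned)
25..32  -- padding (7B)
32..40  mtime  (8B, 8-aligned)
40..44  crc  (4B, 4-aligned)
44..48  signature  (4B, 4-aligned)
sizeof = 48, alignof = 8
— Meta2 —
0..8  offset  (8B, 8-aligned)
8..16  mtime  (8B, 8-aligned)
16..20  n_entries  (4B, 4-aligned)
20..24  size  (4B, 4-aligned)
24..28  crc  (4B, 4-aligned)
28..32  signature  (4B, 4-aligned)
32..34  inode  (2B, 2-aligned)
34..35  version  (1B, 1-aligned)
35..36  attrs  (1B, 1-aligned)
36..40  -- tail padding (4B)
sizeof = 40, alignof = 8
48 − 40 = 8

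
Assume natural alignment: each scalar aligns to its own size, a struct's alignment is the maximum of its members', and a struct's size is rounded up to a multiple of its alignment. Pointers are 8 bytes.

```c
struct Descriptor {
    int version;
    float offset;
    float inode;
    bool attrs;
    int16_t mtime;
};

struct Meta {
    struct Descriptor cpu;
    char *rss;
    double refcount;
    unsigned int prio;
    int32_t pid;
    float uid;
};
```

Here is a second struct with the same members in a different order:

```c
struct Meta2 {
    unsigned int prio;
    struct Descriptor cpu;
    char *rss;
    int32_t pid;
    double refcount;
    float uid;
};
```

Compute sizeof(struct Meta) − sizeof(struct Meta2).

Descriptor: 0..4  version  (4B, 4-aligned); 4..8  offset  (4B, 4-aligned); 8..12  inode  (4B, 4-aligned); 12..13  attrs  (1B, 1-aligned); 13..14  -- padding (1B); 14..16  mtime  (2B, 2-aligned); sizeof = 16, alignof = 4
0..16  cpu  (16B, 4-aligned)
16..24  rss  (8B, 8-aligned)
24..32  refcount  (8B, 8-aligned)
32..36  prio  (4B, 4-aligned)
36..40  pid  (4B, 4-aligned)
40..44  uid  (4B, 4-aligned)
44..48  -- tail padding (4B)
sizeof = 48, alignof = 8
— Meta2 —
0..4  prio  (4B, 4-aligned)
4..20  cpu  (16B, 4-aligned)
20..24  -- padding (4B)
24..32  rss  (8B, 8-aligned)
32..36  pid  (4B, 4-aligned)
36..40  -- padding (4B)
40..48  refcount  (8B, 8-aligned)
48..52  uid  (4B, 4-aligned)
52..56  -- tail padding (4B)
sizeof = 56, alignof = 8
48 − 56 = -8

-8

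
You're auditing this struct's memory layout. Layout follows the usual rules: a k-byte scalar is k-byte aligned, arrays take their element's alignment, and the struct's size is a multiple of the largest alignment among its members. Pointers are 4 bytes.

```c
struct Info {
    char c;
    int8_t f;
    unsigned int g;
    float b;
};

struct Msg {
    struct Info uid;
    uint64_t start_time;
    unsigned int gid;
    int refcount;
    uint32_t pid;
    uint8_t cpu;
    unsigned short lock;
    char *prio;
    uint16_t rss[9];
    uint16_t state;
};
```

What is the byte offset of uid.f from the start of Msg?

1

Info: 0..1  c  (1B, 1-aligned); 1..2  f  (1B, 1-aligned); 2..4  -- padding (2B); 4..8  g  (4B, 4-aligned); 8..12  b  (4B, 4-aligned); sizeof = 12, alignof = 4
0..12  uid  (12B, 4-aligned)
within Info: f at 1
0 + 1 = 1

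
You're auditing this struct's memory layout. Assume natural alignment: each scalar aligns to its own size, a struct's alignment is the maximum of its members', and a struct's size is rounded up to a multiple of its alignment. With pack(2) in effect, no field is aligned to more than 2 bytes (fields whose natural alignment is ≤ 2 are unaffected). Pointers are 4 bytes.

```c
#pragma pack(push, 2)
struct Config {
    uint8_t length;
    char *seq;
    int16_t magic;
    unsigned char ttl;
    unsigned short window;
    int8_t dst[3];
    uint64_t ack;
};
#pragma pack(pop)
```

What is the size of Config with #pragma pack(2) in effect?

length at 0 (size 1, align 1) → ends 1
pad 1 to align 2 for seq
seq at 2 (size 4, align 2) → ends 6
magic at 6 (size 2, align 2) → ends 8
ttl at 8 (size 1, align 1) → ends 9
pad 1 to align 2 for window
window at 10 (size 2, align 2) → ends 12
dst at 12 (size 3, align 1) → ends 15
pad 1 to align 2 for ack
ack at 16 (size 8, align 2) → ends 24
total 24 bytes, alignment 2

24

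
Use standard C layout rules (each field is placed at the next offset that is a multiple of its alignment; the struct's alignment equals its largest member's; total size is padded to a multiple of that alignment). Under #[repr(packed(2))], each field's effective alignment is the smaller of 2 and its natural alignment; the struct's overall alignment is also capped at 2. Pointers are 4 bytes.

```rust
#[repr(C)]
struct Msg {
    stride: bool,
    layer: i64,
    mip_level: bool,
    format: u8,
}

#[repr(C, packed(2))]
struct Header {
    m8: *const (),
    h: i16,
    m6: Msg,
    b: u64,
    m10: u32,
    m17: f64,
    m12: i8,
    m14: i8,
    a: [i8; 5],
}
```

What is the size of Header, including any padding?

Msg: stride at 0 (size 1, align 1) → ends 1; pad 7 to align 8 for layer; layer at 8 (size 8, align 8) → ends 16; mip_level at 16 (size 1, align 1) → ends 17; format at 17 (size 1, align 1) → ends 18; tail pad 6 to reach multiple of 8; total 24 bytes, alignment 8
m8 at 0 (size 4, align 2) → ends 4
h at 4 (size 2, align 2) → ends 6
m6 at 6 (size 24, align 2) → ends 30
b at 30 (size 8, align 2) → ends 38
m10 at 38 (size 4, align 2) → ends 42
m17 at 42 (size 8, align 2) → ends 50
m12 at 50 (size 1, align 1) → ends 51
m14 at 51 (size 1, align 1) → ends 52
a at 52 (size 5, align 1) → ends 57
tail pad 1 to reach multiple of 2
total 58 bytes, alignment 2

58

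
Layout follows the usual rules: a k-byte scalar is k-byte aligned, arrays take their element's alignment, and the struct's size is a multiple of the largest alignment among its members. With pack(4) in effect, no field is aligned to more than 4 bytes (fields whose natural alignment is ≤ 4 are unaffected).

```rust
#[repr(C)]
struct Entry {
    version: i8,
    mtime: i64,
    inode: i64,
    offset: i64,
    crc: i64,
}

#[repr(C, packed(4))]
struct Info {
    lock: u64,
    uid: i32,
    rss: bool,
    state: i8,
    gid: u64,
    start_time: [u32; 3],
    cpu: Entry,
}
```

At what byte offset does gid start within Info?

Entry: 0..1  version  (1B, 1-aligned); 1..8  -- padding (7B); 8..16  mtime  (8B, 8-aligned); 16..24  inode  (8B, 8-aligned); 24..32  offset  (8B, 8-aligned); 32..40  crc  (8B, 8-aligned); sizeof = 40, alignof = 8
0..8  lock  (8B, 4-aligned)
8..12  uid  (4B, 4-aligned)
12..13  rss  (1B, 1-aligned)
13..14  state  (1B, 1-aligned)
14..16  -- padding (2B)
16..24  gid  (8B, 4-aligned)

16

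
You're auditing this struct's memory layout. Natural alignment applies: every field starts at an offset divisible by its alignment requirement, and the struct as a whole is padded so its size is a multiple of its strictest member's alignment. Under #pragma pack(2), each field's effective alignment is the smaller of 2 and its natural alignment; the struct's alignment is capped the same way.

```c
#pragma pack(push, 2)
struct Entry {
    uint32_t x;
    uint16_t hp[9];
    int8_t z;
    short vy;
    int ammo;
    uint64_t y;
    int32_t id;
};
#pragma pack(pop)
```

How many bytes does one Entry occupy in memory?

0..4  x  (4B, 2-aligned)
4..22  hp  (18B, 2-aligned)
22..23  z  (1B, 1-aligned)
23..24  -- padding (1B)
24..26  vy  (2B, 2-aligned)
26..30  ammo  (4B, 2-aligned)
30..38  y  (8B, 2-aligned)
38..42  id  (4B, 2-aligned)
sizeof = 42, alignof = 2

42 bytes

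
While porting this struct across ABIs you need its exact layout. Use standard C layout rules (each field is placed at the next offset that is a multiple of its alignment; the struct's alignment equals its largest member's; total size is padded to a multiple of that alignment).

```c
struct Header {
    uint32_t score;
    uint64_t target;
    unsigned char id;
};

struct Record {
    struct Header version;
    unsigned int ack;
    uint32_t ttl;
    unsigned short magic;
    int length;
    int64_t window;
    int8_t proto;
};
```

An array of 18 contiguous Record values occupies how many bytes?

Header: 0..4  score  (4B, 4-aligned); 4..8  -- padding (4B); 8..16  target  (8B, 8-aligned); 16..17  id  (1B, 1-aligned); 17..24  -- tail padding (7B); sizeof = 24, alignof = 8
0..24  version  (24B, 8-aligned)
24..28  ack  (4B, 4-aligned)
28..32  ttl  (4B, 4-aligned)
32..34  magic  (2B, 2-aligned)
34..36  -- padding (2B)
36..40  length  (4B, 4-aligned)
40..48  window  (8B, 8-aligned)
48..49  proto  (1B, 1-aligned)
49..56  -- tail padding (7B)
sizeof = 56, alignof = 8
array of 18: 18 × 56 = 1008

1008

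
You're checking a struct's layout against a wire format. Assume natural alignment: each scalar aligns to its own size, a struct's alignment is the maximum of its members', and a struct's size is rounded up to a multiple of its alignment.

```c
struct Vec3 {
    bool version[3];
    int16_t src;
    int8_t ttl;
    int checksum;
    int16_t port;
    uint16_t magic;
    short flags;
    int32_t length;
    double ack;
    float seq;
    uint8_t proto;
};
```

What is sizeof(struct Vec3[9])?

360

0..3  version  (3B, 1-aligned)
3..4  -- padding (1B)
4..6  src  (2B, 2-aligned)
6..7  ttl  (1B, 1-aligned)
7..8  -- padding (1B)
8..12  checksum  (4B, 4-aligned)
12..14  port  (2B, 2-aligned)
14..16  magic  (2B, 2-aligned)
16..18  flags  (2B, 2-aligned)
18..20  -- padding (2B)
20..24  length  (4B, 4-aligned)
24..32  ack  (8B, 8-aligned)
32..36  seq  (4B, 4-aligned)
36..37  proto  (1B, 1-aligned)
37..40  -- tail padding (3B)
sizeof = 40, alignof = 8
array of 9: 9 × 40 = 360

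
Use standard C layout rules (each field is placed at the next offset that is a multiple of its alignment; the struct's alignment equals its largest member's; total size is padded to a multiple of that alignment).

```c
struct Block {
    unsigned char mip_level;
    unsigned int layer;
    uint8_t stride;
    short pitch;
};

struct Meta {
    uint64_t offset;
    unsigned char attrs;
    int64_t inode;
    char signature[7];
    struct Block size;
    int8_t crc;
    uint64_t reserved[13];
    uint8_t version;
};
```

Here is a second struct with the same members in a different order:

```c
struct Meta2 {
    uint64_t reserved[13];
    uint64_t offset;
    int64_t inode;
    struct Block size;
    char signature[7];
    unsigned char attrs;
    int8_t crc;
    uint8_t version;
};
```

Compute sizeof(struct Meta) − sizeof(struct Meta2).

16

Block: mip_level at 0 (size 1, align 1) → ends 1; pad 3 to align 4 for layer; layer at 4 (size 4, align 4) → ends 8; stride at 8 (size 1, align 1) → ends 9; pad 1 to align 2 for pitch; pitch at 10 (size 2, align 2) → ends 12; total 12 bytes, alignment 4
offset at 0 (size 8, align 8) → ends 8
attrs at 8 (size 1, align 1) → ends 9
pad 7 to align 8 for inode
inode at 16 (size 8, align 8) → ends 24
signature at 24 (size 7, align 1) → ends 31
pad 1 to align 4 for size
size at 32 (size 12, align 4) → ends 44
crc at 44 (size 1, align 1) → ends 45
pad 3 to align 8 for reserved
reserved at 48 (size 104, align 8) → ends 152
version at 152 (size 1, align 1) → ends 153
tail pad 7 to reach multiple of 8
total 160 bytes, alignment 8
— Meta2 —
reserved at 0 (size 104, align 8) → ends 104
offset at 104 (size 8, align 8) → ends 112
inode at 112 (size 8, align 8) → ends 120
size at 120 (size 12, align 4) → ends 132
signature at 132 (size 7, align 1) → ends 139
attrs at 139 (size 1, align 1) → ends 140
crc at 140 (size 1, align 1) → ends 141
version at 141 (size 1, align 1) → ends 142
tail pad 2 to reach multiple of 8
total 144 bytes, alignment 8
160 − 144 = 16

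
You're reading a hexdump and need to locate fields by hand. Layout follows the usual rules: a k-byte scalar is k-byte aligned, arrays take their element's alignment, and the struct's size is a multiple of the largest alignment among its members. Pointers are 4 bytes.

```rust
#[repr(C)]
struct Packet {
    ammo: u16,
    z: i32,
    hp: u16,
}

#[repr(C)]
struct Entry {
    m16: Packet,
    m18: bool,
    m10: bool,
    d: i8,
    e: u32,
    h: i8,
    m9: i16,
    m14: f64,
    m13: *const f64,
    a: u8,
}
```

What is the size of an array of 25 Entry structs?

1000

Packet: ammo at 0 (size 2, align 2) → ends 2; pad 2 to align 4 for z; z at 4 (size 4, align 4) → ends 8; hp at 8 (size 2, align 2) → ends 10; tail pad 2 to reach multiple of 4; total 12 bytes, alignment 4
m16 at 0 (size 12, align 4) → ends 12
m18 at 12 (size 1, align 1) → ends 13
m10 at 13 (size 1, align 1) → ends 14
d at 14 (size 1, align 1) → ends 15
pad 1 to align 4 for e
e at 16 (size 4, align 4) → ends 20
h at 20 (size 1, align 1) → ends 21
pad 1 to align 2 for m9
m9 at 22 (size 2, align 2) → ends 24
m14 at 24 (size 8, align 8) → ends 32
m13 at 32 (size 4, align 4) → ends 36
a at 36 (size 1, align 1) → ends 37
tail pad 3 to reach multiple of 8
total 40 bytes, alignment 8
array of 25: 25 × 40 = 1000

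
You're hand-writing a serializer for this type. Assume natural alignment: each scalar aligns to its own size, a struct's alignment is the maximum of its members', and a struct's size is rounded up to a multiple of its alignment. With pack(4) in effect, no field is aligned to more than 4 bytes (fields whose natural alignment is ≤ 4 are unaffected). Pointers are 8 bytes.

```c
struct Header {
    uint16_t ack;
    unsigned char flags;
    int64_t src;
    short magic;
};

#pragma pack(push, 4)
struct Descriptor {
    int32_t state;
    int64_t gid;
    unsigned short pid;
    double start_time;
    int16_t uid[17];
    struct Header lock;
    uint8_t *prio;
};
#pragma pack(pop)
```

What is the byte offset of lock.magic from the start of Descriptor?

76

Header: ack at 0 (size 2, align 2) → ends 2; flags at 2 (size 1, align 1) → ends 3; pad 5 to align 8 for src; src at 8 (size 8, align 8) → ends 16; magic at 16 (size 2, align 2) → ends 18; tail pad 6 to reach multiple of 8; total 24 bytes, alignment 8
state at 0 (size 4, align 4) → ends 4
gid at 4 (size 8, align 4) → ends 12
pid at 12 (size 2, align 2) → ends 14
pad 2 to align 4 for start_time
start_time at 16 (size 8, align 4) → ends 24
uid at 24 (size 34, align 2) → ends 58
pad 2 to align 4 for lock
lock at 60 (size 24, align 4) → ends 84
within Header: magic at 16
60 + 16 = 76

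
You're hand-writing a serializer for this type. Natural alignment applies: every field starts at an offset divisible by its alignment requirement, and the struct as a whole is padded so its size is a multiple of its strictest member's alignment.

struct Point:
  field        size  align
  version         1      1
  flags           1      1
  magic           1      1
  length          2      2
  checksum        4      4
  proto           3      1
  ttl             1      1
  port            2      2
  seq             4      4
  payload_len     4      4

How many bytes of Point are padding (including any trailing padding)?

5

0..1  version  (1B, 1-aligned)
1..2  flags  (1B, 1-aligned)
2..3  magic  (1B, 1-aligned)
3..4  -- padding (1B)
4..6  length  (2B, 2-aligned)
6..8  -- padding (2B)
8..12  checksum  (4B, 4-aligned)
12..15  proto  (3B, 1-aligned)
15..16  ttl  (1B, 1-aligned)
16..18  port  (2B, 2-aligned)
18..20  -- padding (2B)
20..24  seq  (4B, 4-aligned)
24..28  payload_len  (4B, 4-aligned)
sizeof = 28, alignof = 4
data bytes 23, size 28 → padding 5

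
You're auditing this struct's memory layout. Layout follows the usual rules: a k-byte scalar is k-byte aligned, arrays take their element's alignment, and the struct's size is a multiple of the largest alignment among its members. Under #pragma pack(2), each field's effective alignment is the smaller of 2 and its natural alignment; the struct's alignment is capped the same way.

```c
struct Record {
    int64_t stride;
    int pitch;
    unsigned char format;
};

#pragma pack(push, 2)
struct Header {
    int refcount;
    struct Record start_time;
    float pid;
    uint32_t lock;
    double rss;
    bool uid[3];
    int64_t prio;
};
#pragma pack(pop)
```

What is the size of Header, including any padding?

Record: @0: stride [8B, align 8] → 8; @8: pitch [4B, align 4] → 12; @12: format [1B, align 1] → 13; +3 tail pad (align 8); size 16, align 8
@0: refcount [4B, align 2] → 4
@4: start_time [16B, align 2] → 20
@20: pid [4B, align 2] → 24
@24: lock [4B, align 2] → 28
@28: rss [8B, align 2] → 36
@36: uid [3B, align 1] → 39
+1 pad (align 2)
@40: prio [8B, align 2] → 48
size 48, align 2

48 bytes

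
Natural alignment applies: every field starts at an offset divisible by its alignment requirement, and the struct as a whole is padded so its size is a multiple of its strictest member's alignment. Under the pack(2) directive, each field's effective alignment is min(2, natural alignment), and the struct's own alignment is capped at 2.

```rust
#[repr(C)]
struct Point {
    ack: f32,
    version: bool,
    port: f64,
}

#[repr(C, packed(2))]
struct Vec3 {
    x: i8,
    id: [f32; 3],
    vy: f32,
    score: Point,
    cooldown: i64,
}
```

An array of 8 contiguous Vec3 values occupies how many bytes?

Point: ack at 0 (size 4, align 4) → ends 4; version at 4 (size 1, align 1) → ends 5; pad 3 to align 8 for port; port at 8 (size 8, align 8) → ends 16; total 16 bytes, alignment 8
x at 0 (size 1, align 1) → ends 1
pad 1 to align 2 for id
id at 2 (size 12, align 2) → ends 14
vy at 14 (size 4, align 2) → ends 18
score at 18 (size 16, align 2) → ends 34
cooldown at 34 (size 8, align 2) → ends 42
total 42 bytes, alignment 2
array of 8: 8 × 42 = 336

336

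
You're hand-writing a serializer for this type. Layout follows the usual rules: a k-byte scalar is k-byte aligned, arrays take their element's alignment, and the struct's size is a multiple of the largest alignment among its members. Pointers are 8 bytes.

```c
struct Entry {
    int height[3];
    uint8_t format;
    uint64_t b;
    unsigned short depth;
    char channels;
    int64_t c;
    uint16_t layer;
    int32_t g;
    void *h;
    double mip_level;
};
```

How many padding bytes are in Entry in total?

10

@0: height [12B, align 4] → 12
@12: format [1B, align 1] → 13
+3 pad (align 8)
@16: b [8B, align 8] → 24
@24: depth [2B, align 2] → 26
@26: channels [1B, align 1] → 27
+5 pad (align 8)
@32: c [8B, align 8] → 40
@40: layer [2B, align 2] → 42
+2 pad (align 4)
@44: g [4B, align 4] → 48
@48: h [8B, align 8] → 56
@56: mip_level [8B, align 8] → 64
size 64, align 8
data bytes 54, size 64 → padding 10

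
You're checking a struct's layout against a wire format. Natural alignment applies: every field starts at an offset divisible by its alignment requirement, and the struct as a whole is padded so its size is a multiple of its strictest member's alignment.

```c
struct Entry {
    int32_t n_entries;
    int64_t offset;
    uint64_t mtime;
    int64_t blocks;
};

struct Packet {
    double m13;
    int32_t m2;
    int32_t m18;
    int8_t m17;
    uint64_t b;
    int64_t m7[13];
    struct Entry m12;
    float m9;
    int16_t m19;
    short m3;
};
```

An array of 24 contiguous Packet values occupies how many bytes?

4224

Entry: 0..4  n_entries  (4B, 4-aligned); 4..8  -- padding (4B); 8..16  offset  (8B, 8-aligned); 16..24  mtime  (8B, 8-aligned); 24..32  blocks  (8B, 8-aligned); sizeof = 32, alignof = 8
0..8  m13  (8B, 8-aligned)
8..12  m2  (4B, 4-aligned)
12..16  m18  (4B, 4-aligned)
16..17  m17  (1B, 1-aligned)
17..24  -- padding (7B)
24..32  b  (8B, 8-aligned)
32..136  m7  (104B, 8-aligned)
136..168  m12  (32B, 8-aligned)
168..172  m9  (4B, 4-aligned)
172..174  m19  (2B, 2-aligned)
174..176  m3  (2B, 2-aligned)
sizeof = 176, alignof = 8
array of 24: 24 × 176 = 4224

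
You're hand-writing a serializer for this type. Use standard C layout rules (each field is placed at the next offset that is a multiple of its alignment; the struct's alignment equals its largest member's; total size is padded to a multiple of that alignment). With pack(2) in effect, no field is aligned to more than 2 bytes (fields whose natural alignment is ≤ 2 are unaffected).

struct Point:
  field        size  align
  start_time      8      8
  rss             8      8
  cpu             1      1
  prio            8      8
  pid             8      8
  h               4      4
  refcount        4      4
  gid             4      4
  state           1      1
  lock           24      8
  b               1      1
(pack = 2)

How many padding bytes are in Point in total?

3

@0: start_time [8B, align 2] → 8
@8: rss [8B, align 2] → 16
@16: cpu [1B, align 1] → 17
+1 pad (align 2)
@18: prio [8B, align 2] → 26
@26: pid [8B, align 2] → 34
@34: h [4B, align 2] → 38
@38: refcount [4B, align 2] → 42
@42: gid [4B, align 2] → 46
@46: state [1B, align 1] → 47
+1 pad (align 2)
@48: lock [24B, align 2] → 72
@72: b [1B, align 1] → 73
+1 tail pad (align 2)
size 74, align 2
data bytes 71, size 74 → padding 3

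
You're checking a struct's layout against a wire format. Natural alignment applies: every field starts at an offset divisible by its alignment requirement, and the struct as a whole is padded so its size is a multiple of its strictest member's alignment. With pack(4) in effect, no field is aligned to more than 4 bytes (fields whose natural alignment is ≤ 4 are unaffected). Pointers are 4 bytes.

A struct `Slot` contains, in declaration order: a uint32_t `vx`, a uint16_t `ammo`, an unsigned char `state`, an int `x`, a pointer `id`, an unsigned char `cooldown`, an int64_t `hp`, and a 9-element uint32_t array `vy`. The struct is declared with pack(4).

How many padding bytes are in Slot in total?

4

@0: vx [4B, align 4] → 4
@4: ammo [2B, align 2] → 6
@6: state [1B, align 1] → 7
+1 pad (align 4)
@8: x [4B, align 4] → 12
@12: id [4B, align 4] → 16
@16: cooldown [1B, align 1] → 17
+3 pad (align 4)
@20: hp [8B, align 4] → 28
@28: vy [36B, align 4] → 64
size 64, align 4
data bytes 60, size 64 → padding 4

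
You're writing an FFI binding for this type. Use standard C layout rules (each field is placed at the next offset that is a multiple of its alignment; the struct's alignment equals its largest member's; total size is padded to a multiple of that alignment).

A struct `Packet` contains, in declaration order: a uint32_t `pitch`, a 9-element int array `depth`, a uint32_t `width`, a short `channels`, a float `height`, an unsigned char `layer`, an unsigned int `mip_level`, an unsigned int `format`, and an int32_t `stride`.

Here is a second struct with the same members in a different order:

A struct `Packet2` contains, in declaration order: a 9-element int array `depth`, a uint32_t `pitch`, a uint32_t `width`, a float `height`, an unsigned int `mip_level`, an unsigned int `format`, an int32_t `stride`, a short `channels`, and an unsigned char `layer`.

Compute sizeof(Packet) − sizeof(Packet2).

@0: pitch [4B, align 4] → 4
@4: depth [36B, align 4] → 40
@40: width [4B, align 4] → 44
@44: channels [2B, align 2] → 46
+2 pad (align 4)
@48: height [4B, align 4] → 52
@52: layer [1B, align 1] → 53
+3 pad (align 4)
@56: mip_level [4B, align 4] → 60
@60: format [4B, align 4] → 64
@64: stride [4B, align 4] → 68
size 68, align 4
— Packet2 —
@0: depth [36B, align 4] → 36
@36: pitch [4B, align 4] → 40
@40: width [4B, align 4] → 44
@44: height [4B, align 4] → 48
@48: mip_level [4B, align 4] → 52
@52: format [4B, align 4] → 56
@56: stride [4B, align 4] → 60
@60: channels [2B, align 2] → 62
@62: layer [1B, align 1] → 63
+1 tail pad (align 4)
size 64, align 4
68 − 64 = 4

4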